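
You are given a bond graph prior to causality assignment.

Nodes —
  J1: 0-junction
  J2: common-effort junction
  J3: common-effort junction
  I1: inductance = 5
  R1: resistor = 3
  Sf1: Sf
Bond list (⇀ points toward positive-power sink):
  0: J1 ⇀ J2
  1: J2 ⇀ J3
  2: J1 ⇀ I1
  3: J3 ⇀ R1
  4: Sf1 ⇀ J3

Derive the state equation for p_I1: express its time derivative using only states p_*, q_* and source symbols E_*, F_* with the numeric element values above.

dp_I1/dt = 3*F_Sf1 - 3*p_I1/5

β4 stroke at Sf1  (Sf1: flow source, stroke at near end)
β2 stroke at I1  (I1 outputs flow p/I1)
β0 stroke at J1  (closing 0-jn rule on J1)
β1 stroke at J2  (J2 needs exactly one e-in)
β3 stroke at J3  (J3: last free bond brings effort in)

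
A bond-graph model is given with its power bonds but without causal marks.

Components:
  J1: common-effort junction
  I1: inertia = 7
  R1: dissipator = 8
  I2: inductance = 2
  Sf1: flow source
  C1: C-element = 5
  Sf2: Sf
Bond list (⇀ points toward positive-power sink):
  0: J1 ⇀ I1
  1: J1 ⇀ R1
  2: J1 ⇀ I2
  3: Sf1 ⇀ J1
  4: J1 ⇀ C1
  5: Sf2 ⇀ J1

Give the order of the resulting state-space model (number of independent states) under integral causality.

#3 stroke→Sf1  (Sf1 (Sf) sets flow on bond)
#5 stroke→Sf2  (Sf2 (Sf) sets flow on bond)
#0 stroke→I1  (I1: I, integral causality)
#2 stroke→I2  (I2: I, integral causality)
#4 stroke→J1  (C1: C, integral causality)
#1 stroke→R1  (0-jn J1 has e-setter on 4)

3  (C1, I1, I2 all integral)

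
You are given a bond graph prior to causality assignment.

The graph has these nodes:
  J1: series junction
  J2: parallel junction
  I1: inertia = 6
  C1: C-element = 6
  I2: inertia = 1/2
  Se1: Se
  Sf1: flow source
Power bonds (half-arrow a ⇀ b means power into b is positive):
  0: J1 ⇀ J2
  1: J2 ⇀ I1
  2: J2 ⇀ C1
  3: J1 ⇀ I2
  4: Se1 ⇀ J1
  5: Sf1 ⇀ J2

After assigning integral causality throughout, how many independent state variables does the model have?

3  (C1, I1, I2 all integral)

β4 |J1  (Se1 (Se) sets effort on bond)
β5 |Sf1  (Sf1 fixes flow; stroke at Sf1)
β1 |I1  (I1: I, integral causality)
β2 |J2  (C1: C, integral causality)
β0 |J1  (J2 effort already set via bond 2)
β3 |I2  (J1: last free bond brings flow in)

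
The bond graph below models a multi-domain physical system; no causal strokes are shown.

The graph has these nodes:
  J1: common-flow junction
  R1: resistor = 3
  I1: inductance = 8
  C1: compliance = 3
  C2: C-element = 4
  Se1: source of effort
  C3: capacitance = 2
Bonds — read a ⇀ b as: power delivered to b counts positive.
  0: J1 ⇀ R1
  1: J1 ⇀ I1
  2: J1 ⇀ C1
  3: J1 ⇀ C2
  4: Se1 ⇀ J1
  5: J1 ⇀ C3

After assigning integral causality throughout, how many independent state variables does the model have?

β4 |J1  (Se1 (Se) sets effort on bond)
β1 |I1  (prefer integral on I1)
β0 |J1  (J1: bond 1 brought flow, rest push out)
β2 |J1  (J1: bond 1 brought flow, rest push out)
β3 |J1  (1-jn J1 has f-setter on 1)
β5 |J1  (1-jn J1 has f-setter on 1)

4  (C1, C2, C3, I1 all integral)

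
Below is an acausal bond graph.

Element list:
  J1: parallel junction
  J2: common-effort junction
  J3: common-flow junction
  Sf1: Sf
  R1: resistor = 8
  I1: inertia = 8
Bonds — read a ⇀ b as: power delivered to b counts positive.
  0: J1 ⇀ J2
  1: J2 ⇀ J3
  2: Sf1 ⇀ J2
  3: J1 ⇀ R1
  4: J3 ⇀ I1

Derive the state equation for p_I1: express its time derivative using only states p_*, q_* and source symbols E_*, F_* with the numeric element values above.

dp_I1/dt = 8*F_Sf1 - p_I1

b2 →Sf1  (source Sf1 imposes f)
b4 →I1  (prefer integral on I1)
b1 →J3  (1-jn J3 has f-setter on 4)
b0 →J2  (closing 0-jn rule on J2)
b3 →J1  (only one effort-in slot at J1)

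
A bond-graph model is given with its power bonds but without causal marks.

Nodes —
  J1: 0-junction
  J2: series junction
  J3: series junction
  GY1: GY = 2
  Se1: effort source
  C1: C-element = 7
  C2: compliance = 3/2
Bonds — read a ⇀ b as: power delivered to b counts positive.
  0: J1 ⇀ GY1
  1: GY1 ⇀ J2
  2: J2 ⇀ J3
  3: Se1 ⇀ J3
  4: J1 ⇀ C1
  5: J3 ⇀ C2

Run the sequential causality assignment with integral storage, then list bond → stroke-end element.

bond 3 →J3  (Se1 (Se) sets effort on bond)
bond 4 →J1  (prefer integral on C1)
bond 0 →GY1  (common-e at J1 fixed by 4)
bond 1 →GY1  (GY1: gyrator matches bond 0)
bond 2 →J2  (J2 flow already set via bond 1)
bond 5 →J3  (common-f at J3 fixed by 2)

bond 0 |GY1
bond 1 |GY1
bond 2 |J2
bond 3 |J3
bond 4 |J1
bond 5 |J3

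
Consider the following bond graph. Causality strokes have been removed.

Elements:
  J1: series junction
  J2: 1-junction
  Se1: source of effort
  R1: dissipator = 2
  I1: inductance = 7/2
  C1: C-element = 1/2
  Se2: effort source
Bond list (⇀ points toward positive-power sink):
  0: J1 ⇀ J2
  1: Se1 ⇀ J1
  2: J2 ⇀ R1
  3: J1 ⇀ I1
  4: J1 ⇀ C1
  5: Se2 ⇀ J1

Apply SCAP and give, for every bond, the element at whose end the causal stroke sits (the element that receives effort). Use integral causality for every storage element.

bond 0 →J1
bond 1 →J1
bond 2 →J2
bond 3 →I1
bond 4 →J1
bond 5 →J1

b1 |J1  (Se1 fixes effort; stroke away)
b5 |J1  (Se2 fixes effort; stroke away)
b3 |I1  (prefer integral on I1)
b0 |J1  (1-jn J1 has f-setter on 3)
b4 |J1  (1-jn J1 has f-setter on 3)
b2 |J2  (1-jn J2 has f-setter on 0)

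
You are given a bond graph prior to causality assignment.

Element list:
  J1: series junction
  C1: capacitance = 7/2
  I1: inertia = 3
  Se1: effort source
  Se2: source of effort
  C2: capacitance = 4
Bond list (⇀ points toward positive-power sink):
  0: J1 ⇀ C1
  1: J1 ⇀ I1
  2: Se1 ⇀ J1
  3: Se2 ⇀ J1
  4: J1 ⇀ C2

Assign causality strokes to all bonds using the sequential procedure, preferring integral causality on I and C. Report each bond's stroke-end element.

β2 →J1  (Se1 (Se) sets effort on bond)
β3 →J1  (Se2: effort source, stroke at far end)
β0 →J1  (prefer integral on C1)
β1 →I1  (I1: I, integral causality)
β4 →J1  (1-jn J1 has f-setter on 1)

β0 stroke→J1
β1 stroke→I1
β2 stroke→J1
β3 stroke→J1
β4 stroke→J1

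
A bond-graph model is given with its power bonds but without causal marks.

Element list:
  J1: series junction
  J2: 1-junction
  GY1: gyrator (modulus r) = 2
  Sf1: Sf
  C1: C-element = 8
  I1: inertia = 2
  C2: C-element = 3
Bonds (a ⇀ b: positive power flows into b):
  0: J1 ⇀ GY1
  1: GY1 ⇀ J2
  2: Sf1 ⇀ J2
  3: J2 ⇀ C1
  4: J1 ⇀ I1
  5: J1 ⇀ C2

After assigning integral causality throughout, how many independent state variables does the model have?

3  (C1, C2, I1 all integral)

b2 →Sf1  (Sf1: flow source, stroke at near end)
b1 →J2  (common-f at J2 fixed by 2)
b3 →J2  (J2 flow already set via bond 2)
b0 →J1  (GY1 both-in/both-out from 1)
b4 →I1  (I1 outputs flow p/I1)
b5 →J1  (common-f at J1 fixed by 4)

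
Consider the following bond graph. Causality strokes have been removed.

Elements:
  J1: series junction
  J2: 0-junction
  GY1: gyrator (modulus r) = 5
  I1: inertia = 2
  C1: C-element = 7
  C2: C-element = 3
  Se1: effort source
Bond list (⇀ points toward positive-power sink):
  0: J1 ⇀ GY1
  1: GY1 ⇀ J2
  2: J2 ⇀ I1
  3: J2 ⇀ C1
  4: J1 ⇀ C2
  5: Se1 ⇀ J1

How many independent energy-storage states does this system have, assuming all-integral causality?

#5 |J1  (Se1 (Se) sets effort on bond)
#2 |I1  (prefer integral on I1)
#3 |J2  (C1 outputs effort q/C1)
#1 |GY1  (J2: bond 3 brought effort, rest push out)
#0 |GY1  (GY1 both-in/both-out from 1)
#4 |J1  (1-jn J1 has f-setter on 0)

3  (C1, C2, I1 all integral)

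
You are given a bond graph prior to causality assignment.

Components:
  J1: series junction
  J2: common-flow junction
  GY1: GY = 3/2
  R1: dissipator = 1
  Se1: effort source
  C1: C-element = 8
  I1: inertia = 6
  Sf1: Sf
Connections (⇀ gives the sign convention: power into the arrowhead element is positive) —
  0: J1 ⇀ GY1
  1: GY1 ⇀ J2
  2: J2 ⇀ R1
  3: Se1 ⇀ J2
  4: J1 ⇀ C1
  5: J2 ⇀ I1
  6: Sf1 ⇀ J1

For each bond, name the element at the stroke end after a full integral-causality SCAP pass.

β3 →J2  (Se1 fixes effort; stroke away)
β6 →Sf1  (Sf1: flow source, stroke at near end)
β0 →J1  (J1: bond 6 brought flow, rest push out)
β4 →J1  (J1: bond 6 brought flow, rest push out)
β1 →J2  (through GY1, causality inverts; strokes same side of GY1)
β5 →I1  (prefer integral on I1)
β2 →J2  (1-jn J2 has f-setter on 5)

b0 →J1
b1 →J2
b2 →J2
b3 →J2
b4 →J1
b5 →I1
b6 →Sf1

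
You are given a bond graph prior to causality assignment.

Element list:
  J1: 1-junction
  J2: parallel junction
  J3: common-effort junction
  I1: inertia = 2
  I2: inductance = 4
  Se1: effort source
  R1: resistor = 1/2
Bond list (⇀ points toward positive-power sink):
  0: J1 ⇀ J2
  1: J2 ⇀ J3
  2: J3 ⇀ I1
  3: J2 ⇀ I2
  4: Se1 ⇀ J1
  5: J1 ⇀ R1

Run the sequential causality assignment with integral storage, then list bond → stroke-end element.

#0 stroke at J2
#1 stroke at J3
#2 stroke at I1
#3 stroke at I2
#4 stroke at J1
#5 stroke at J1

b4 stroke→J1  (source Se1 imposes e)
b2 stroke→I1  (I1 integral (f out))
b1 stroke→J3  (J3 needs exactly one e-in)
b3 stroke→I2  (I2 integral (f out))
b0 stroke→J2  (only one effort-in slot at J2)
b5 stroke→J1  (J1 flow already set via bond 0)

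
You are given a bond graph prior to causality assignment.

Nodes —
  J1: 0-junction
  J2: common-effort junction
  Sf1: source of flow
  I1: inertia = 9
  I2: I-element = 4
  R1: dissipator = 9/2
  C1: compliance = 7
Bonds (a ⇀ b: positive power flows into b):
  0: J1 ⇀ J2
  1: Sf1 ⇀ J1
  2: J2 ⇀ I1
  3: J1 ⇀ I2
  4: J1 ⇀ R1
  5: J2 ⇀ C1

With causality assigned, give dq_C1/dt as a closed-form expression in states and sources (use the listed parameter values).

b1 stroke→Sf1  (Sf1 fixes flow; stroke at Sf1)
b2 stroke→I1  (I1 integral (f out))
b3 stroke→I2  (prefer integral on I2)
b5 stroke→J2  (C1 integral (e out))
b0 stroke→J1  (common-e at J2 fixed by 5)
b4 stroke→R1  (common-e at J1 fixed by 0)

dq_C1/dt = F_Sf1 - p_I1/9 - p_I2/4 - 2*q_C1/63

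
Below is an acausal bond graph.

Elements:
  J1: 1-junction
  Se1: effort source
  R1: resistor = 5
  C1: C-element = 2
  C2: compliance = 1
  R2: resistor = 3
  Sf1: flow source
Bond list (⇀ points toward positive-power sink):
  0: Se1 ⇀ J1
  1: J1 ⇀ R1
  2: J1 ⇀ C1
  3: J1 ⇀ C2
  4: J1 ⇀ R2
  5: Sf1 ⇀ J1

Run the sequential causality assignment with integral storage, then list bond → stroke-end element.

bond 0 stroke→J1
bond 1 stroke→J1
bond 2 stroke→J1
bond 3 stroke→J1
bond 4 stroke→J1
bond 5 stroke→Sf1

#0 stroke at J1  (Se1 fixes effort; stroke away)
#5 stroke at Sf1  (Sf1: flow source, stroke at near end)
#1 stroke at J1  (common-f at J1 fixed by 5)
#2 stroke at J1  (J1: bond 5 brought flow, rest push out)
#3 stroke at J1  (J1 flow already set via bond 5)
#4 stroke at J1  (1-jn J1 has f-setter on 5)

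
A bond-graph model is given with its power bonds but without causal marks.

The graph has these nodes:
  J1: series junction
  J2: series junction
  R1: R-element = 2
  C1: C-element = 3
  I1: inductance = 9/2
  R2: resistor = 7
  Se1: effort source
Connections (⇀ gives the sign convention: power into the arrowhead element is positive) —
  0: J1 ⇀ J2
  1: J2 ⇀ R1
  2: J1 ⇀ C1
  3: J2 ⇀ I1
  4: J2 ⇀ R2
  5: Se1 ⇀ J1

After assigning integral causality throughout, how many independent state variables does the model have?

2  (C1, I1 all integral)

bond 5 stroke→J1  (Se1: effort source, stroke at far end)
bond 2 stroke→J1  (C1: C, integral causality)
bond 0 stroke→J2  (J1: last free bond brings flow in)
bond 3 stroke→I1  (prefer integral on I1)
bond 1 stroke→J2  (1-jn J2 has f-setter on 3)
bond 4 stroke→J2  (J2: bond 3 brought flow, rest push out)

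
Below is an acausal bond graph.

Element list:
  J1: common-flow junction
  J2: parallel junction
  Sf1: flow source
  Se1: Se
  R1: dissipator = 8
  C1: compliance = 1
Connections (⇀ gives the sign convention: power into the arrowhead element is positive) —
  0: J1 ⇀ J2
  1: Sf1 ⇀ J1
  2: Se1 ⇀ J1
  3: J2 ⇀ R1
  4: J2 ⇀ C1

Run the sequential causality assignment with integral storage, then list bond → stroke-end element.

b1 |Sf1  (source Sf1 imposes f)
b2 |J1  (Se1: effort source, stroke at far end)
b0 |J1  (J1: bond 1 brought flow, rest push out)
b4 |J2  (prefer integral on C1)
b3 |R1  (0-jn J2 has e-setter on 4)

β0 →J1
β1 →Sf1
β2 →J1
β3 →R1
β4 →J2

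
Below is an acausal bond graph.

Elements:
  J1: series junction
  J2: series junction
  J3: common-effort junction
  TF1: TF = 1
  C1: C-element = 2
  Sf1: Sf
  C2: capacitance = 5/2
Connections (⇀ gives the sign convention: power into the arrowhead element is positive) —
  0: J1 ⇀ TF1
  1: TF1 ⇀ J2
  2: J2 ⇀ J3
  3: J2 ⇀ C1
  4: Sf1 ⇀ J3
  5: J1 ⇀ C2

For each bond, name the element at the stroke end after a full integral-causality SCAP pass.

#0 stroke at TF1
#1 stroke at J2
#2 stroke at J3
#3 stroke at J2
#4 stroke at Sf1
#5 stroke at J1

b4 stroke at Sf1  (Sf1 (Sf) sets flow on bond)
b2 stroke at J3  (closing 0-jn rule on J3)
b1 stroke at J2  (J2 flow already set via bond 2)
b3 stroke at J2  (1-jn J2 has f-setter on 2)
b0 stroke at TF1  (through TF1, causality passes straight; one stroke at TF1)
b5 stroke at J1  (J1 flow already set via bond 0)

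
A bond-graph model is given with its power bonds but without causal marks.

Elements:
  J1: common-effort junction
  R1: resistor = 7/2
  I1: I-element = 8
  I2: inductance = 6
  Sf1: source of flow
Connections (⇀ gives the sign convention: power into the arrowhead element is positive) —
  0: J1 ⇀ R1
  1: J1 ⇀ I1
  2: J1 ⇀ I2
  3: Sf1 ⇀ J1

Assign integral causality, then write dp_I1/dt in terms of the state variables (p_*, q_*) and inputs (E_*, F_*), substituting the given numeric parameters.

β3 →Sf1  (Sf1 (Sf) sets flow on bond)
β1 →I1  (prefer integral on I1)
β2 →I2  (I2 outputs flow p/I2)
β0 →J1  (only one effort-in slot at J1)

dp_I1/dt = 7*F_Sf1/2 - 7*p_I1/16 - 7*p_I2/12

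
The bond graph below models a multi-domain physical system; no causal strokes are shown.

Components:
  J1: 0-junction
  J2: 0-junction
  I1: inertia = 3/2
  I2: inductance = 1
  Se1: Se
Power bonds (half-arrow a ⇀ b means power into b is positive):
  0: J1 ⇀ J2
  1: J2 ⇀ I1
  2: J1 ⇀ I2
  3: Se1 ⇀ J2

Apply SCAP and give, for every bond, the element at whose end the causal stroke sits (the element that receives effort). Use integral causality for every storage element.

#0 →J1
#1 →I1
#2 →I2
#3 →J2

β3 →J2  (Se1: effort source, stroke at far end)
β0 →J1  (J2 effort already set via bond 3)
β1 →I1  (J2: bond 3 brought effort, rest push out)
β2 →I2  (0-jn J1 has e-setter on 0)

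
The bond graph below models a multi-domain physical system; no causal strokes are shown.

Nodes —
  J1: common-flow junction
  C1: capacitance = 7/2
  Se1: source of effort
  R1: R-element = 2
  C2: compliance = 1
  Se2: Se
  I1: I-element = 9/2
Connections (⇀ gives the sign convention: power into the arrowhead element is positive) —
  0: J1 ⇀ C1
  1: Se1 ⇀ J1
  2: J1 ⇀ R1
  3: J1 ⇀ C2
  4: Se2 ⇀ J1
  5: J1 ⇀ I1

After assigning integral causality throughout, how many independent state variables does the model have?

#1 stroke at J1  (Se1 (Se) sets effort on bond)
#4 stroke at J1  (Se2 fixes effort; stroke away)
#0 stroke at J1  (C1 outputs effort q/C1)
#3 stroke at J1  (C2 outputs effort q/C2)
#5 stroke at I1  (I1: I, integral causality)
#2 stroke at J1  (J1: bond 5 brought flow, rest push out)

3  (C1, C2, I1 all integral)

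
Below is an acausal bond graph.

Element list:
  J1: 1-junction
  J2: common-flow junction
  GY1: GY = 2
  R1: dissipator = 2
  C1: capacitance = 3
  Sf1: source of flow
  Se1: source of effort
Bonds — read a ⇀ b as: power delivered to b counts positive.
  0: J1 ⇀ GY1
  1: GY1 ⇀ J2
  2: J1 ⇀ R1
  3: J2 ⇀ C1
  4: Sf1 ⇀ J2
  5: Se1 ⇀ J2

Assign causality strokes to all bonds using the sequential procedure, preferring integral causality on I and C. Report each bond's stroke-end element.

bond 4 stroke at Sf1  (source Sf1 imposes f)
bond 5 stroke at J2  (Se1 (Se) sets effort on bond)
bond 1 stroke at J2  (J2 flow already set via bond 4)
bond 3 stroke at J2  (J2 flow already set via bond 4)
bond 0 stroke at J1  (GY GY1: same side as bond 1)
bond 2 stroke at R1  (J1: last free bond brings flow in)

#0 |J1
#1 |J2
#2 |R1
#3 |J2
#4 |Sf1
#5 |J2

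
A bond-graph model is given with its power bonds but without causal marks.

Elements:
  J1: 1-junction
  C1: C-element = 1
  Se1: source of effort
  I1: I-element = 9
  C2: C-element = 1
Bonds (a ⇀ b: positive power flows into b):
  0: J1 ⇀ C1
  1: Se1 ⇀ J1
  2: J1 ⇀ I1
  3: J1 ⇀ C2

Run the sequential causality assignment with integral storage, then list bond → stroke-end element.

b1 stroke at J1  (Se1 (Se) sets effort on bond)
b0 stroke at J1  (C1 outputs effort q/C1)
b2 stroke at I1  (prefer integral on I1)
b3 stroke at J1  (1-jn J1 has f-setter on 2)

b0 stroke→J1
b1 stroke→J1
b2 stroke→I1
b3 stroke→J1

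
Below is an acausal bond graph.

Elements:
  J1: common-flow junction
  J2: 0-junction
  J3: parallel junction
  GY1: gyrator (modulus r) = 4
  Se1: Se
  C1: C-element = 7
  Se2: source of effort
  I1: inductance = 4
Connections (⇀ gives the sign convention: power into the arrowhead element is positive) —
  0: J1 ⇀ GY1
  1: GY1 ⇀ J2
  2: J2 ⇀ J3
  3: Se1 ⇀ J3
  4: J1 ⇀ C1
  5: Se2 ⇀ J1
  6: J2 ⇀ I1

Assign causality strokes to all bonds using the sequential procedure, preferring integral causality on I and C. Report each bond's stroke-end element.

β3 stroke→J3  (source Se1 imposes e)
β5 stroke→J1  (Se2 (Se) sets effort on bond)
β2 stroke→J2  (J3: bond 3 brought effort, rest push out)
β1 stroke→GY1  (J2: bond 2 brought effort, rest push out)
β6 stroke→I1  (J2: bond 2 brought effort, rest push out)
β0 stroke→GY1  (GY1: gyrator matches bond 1)
β4 stroke→J1  (J1: bond 0 brought flow, rest push out)

b0 stroke→GY1
b1 stroke→GY1
b2 stroke→J2
b3 stroke→J3
b4 stroke→J1
b5 stroke→J1
b6 stroke→I1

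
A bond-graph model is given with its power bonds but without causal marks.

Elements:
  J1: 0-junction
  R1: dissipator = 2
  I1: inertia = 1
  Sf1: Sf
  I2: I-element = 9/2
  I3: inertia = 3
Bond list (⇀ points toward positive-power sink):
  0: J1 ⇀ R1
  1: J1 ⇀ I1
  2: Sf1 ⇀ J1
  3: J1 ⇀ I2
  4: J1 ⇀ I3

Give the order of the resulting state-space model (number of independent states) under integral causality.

3  (I1, I2, I3 all integral)

β2 stroke at Sf1  (source Sf1 imposes f)
β1 stroke at I1  (I1 outputs flow p/I1)
β3 stroke at I2  (prefer integral on I2)
β4 stroke at I3  (prefer integral on I3)
β0 stroke at J1  (J1 needs exactly one e-in)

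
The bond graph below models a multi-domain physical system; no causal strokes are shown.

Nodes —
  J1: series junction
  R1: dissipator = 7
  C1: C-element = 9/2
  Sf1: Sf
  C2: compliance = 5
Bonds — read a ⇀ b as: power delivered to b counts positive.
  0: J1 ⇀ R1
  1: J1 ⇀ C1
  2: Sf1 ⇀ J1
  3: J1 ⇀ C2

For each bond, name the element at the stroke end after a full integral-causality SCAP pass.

β0 stroke→J1
β1 stroke→J1
β2 stroke→Sf1
β3 stroke→J1

bond 2 |Sf1  (Sf1 (Sf) sets flow on bond)
bond 0 |J1  (J1: bond 2 brought flow, rest push out)
bond 1 |J1  (J1 flow already set via bond 2)
bond 3 |J1  (common-f at J1 fixed by 2)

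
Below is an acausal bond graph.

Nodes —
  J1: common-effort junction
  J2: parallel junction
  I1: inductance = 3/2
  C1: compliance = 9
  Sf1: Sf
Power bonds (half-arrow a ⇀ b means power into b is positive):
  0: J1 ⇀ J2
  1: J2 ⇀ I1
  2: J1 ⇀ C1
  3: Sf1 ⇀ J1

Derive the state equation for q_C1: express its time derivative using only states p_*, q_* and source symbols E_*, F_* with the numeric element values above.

bond 3 |Sf1  (Sf1 fixes flow; stroke at Sf1)
bond 1 |I1  (I1 outputs flow p/I1)
bond 0 |J2  (J2: last free bond brings effort in)
bond 2 |J1  (J1: last free bond brings effort in)

dq_C1/dt = F_Sf1 - 2*p_I1/3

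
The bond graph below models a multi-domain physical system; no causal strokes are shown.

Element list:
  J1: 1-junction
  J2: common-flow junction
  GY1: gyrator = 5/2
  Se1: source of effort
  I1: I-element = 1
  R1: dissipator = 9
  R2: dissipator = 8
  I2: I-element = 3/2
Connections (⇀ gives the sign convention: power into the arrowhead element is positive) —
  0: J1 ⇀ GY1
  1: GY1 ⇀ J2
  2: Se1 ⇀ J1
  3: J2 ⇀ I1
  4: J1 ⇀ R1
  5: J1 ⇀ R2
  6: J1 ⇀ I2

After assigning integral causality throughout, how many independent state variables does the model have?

2  (I1, I2 all integral)

bond 2 stroke→J1  (source Se1 imposes e)
bond 3 stroke→I1  (I1: I, integral causality)
bond 1 stroke→J2  (common-f at J2 fixed by 3)
bond 0 stroke→J1  (through GY1, causality inverts; strokes same side of GY1)
bond 6 stroke→I2  (I2 integral (f out))
bond 4 stroke→J1  (J1: bond 6 brought flow, rest push out)
bond 5 stroke→J1  (common-f at J1 fixed by 6)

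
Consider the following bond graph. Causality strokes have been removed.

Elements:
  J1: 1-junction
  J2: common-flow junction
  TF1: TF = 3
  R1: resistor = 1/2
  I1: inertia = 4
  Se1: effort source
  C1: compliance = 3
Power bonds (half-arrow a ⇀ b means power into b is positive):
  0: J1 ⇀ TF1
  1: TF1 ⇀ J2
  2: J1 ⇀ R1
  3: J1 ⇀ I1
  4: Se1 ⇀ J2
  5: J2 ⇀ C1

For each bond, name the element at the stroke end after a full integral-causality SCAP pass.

b4 stroke→J2  (source Se1 imposes e)
b3 stroke→I1  (I1 integral (f out))
b0 stroke→J1  (1-jn J1 has f-setter on 3)
b2 stroke→J1  (1-jn J1 has f-setter on 3)
b1 stroke→TF1  (TF TF1: opposite of bond 0)
b5 stroke→J2  (1-jn J2 has f-setter on 1)

b0 |J1
b1 |TF1
b2 |J1
b3 |I1
b4 |J2
b5 |J2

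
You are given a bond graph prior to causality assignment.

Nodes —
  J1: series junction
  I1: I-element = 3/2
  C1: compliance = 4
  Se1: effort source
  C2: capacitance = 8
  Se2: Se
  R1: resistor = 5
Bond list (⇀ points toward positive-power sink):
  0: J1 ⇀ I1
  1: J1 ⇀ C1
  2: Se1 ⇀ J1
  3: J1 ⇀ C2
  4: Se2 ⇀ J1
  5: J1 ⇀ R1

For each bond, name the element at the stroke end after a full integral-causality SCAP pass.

#0 |I1
#1 |J1
#2 |J1
#3 |J1
#4 |J1
#5 |J1

#2 →J1  (Se1 fixes effort; stroke away)
#4 →J1  (Se2 (Se) sets effort on bond)
#0 →I1  (prefer integral on I1)
#1 →J1  (J1 flow already set via bond 0)
#3 →J1  (J1 flow already set via bond 0)
#5 →J1  (common-f at J1 fixed by 0)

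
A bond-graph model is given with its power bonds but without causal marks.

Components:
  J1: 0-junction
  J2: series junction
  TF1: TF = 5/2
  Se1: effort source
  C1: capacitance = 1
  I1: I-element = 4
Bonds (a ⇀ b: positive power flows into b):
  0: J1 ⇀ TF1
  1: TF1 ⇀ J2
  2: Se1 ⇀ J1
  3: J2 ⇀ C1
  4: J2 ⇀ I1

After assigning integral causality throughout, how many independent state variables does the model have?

#2 →J1  (source Se1 imposes e)
#0 →TF1  (J1 effort already set via bond 2)
#1 →J2  (TF TF1: opposite of bond 0)
#3 →J2  (C1 integral (e out))
#4 →I1  (J2 needs exactly one f-in)

2  (C1, I1 all integral)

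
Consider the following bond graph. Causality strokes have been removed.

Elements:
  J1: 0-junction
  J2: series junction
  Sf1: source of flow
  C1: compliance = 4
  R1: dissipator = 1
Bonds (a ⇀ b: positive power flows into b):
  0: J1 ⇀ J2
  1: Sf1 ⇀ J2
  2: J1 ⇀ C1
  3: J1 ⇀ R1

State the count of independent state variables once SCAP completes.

b1 |Sf1  (source Sf1 imposes f)
b0 |J2  (J2: bond 1 brought flow, rest push out)
b2 |J1  (C1 integral (e out))
b3 |R1  (0-jn J1 has e-setter on 2)

1  (C1 all integral)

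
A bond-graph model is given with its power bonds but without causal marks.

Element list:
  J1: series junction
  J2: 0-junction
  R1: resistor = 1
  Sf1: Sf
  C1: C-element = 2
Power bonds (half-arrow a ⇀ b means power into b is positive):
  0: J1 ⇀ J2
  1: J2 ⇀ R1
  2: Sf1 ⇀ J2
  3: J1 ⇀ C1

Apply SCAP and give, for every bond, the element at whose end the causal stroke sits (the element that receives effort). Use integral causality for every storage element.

b0 stroke→J2
b1 stroke→R1
b2 stroke→Sf1
b3 stroke→J1

β2 →Sf1  (Sf1: flow source, stroke at near end)
β3 →J1  (C1 integral (e out))
β0 →J2  (J1 needs exactly one f-in)
β1 →R1  (0-jn J2 has e-setter on 0)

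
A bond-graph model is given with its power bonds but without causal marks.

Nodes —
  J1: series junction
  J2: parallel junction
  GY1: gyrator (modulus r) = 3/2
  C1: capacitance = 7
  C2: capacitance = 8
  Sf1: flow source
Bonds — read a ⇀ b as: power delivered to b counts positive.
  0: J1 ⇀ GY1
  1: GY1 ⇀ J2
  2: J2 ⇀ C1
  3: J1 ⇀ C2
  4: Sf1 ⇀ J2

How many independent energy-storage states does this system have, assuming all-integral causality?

b4 stroke→Sf1  (source Sf1 imposes f)
b2 stroke→J2  (C1 integral (e out))
b1 stroke→GY1  (common-e at J2 fixed by 2)
b0 stroke→GY1  (through GY1, causality inverts; strokes same side of GY1)
b3 stroke→J1  (J1: bond 0 brought flow, rest push out)

2  (C1, C2 all integral)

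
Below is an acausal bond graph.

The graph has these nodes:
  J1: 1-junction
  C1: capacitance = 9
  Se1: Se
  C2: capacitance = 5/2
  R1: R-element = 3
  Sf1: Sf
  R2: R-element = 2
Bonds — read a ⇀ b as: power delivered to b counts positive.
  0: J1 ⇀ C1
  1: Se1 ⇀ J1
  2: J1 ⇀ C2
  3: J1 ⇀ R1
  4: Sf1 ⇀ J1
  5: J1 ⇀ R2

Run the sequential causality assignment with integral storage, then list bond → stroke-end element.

bond 1 |J1  (source Se1 imposes e)
bond 4 |Sf1  (Sf1: flow source, stroke at near end)
bond 0 |J1  (J1: bond 4 brought flow, rest push out)
bond 2 |J1  (1-jn J1 has f-setter on 4)
bond 3 |J1  (J1: bond 4 brought flow, rest push out)
bond 5 |J1  (J1: bond 4 brought flow, rest push out)

β0 |J1
β1 |J1
β2 |J1
β3 |J1
β4 |Sf1
β5 |J1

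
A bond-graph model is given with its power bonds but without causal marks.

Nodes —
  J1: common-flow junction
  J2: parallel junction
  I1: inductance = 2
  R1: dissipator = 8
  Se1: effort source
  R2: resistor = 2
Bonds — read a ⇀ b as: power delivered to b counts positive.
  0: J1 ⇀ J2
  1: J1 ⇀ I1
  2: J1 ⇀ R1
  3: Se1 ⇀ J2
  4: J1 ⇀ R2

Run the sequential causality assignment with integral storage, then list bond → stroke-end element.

β3 |J2  (source Se1 imposes e)
β0 |J1  (J2 effort already set via bond 3)
β1 |I1  (I1 outputs flow p/I1)
β2 |J1  (common-f at J1 fixed by 1)
β4 |J1  (J1: bond 1 brought flow, rest push out)

bond 0 stroke→J1
bond 1 stroke→I1
bond 2 stroke→J1
bond 3 stroke→J2
bond 4 stroke→J1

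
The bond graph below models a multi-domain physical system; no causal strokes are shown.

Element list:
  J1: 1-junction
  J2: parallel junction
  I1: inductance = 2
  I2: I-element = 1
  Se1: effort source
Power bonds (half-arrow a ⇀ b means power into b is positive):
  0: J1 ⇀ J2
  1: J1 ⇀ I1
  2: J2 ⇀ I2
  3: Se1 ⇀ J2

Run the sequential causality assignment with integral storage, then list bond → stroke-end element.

#3 stroke at J2  (source Se1 imposes e)
#0 stroke at J1  (J2: bond 3 brought effort, rest push out)
#2 stroke at I2  (J2 effort already set via bond 3)
#1 stroke at I1  (only one flow-in slot at J1)

b0 |J1
b1 |I1
b2 |I2
b3 |J2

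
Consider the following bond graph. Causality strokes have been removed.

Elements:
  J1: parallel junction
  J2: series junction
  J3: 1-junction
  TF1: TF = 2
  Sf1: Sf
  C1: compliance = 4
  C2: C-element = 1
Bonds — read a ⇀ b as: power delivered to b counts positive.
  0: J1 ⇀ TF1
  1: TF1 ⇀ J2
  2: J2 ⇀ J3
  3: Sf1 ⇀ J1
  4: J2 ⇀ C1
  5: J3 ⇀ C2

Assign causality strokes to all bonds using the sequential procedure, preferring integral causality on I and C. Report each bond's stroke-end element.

β3 →Sf1  (source Sf1 imposes f)
β0 →J1  (J1: last free bond brings effort in)
β1 →TF1  (TF TF1: opposite of bond 0)
β2 →J2  (J2: bond 1 brought flow, rest push out)
β4 →J2  (J2 flow already set via bond 1)
β5 →J3  (J3: bond 2 brought flow, rest push out)

b0 |J1
b1 |TF1
b2 |J2
b3 |Sf1
b4 |J2
b5 |J3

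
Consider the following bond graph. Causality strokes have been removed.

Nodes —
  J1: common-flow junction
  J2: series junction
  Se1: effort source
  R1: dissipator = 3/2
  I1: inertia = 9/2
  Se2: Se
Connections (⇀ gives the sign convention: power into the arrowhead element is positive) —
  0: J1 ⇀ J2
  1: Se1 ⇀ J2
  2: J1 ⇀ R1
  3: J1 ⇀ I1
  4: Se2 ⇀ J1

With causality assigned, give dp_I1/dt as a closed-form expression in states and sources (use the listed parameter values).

dp_I1/dt = E_Se1 + E_Se2 - p_I1/3

bond 1 →J2  (Se1: effort source, stroke at far end)
bond 4 →J1  (source Se2 imposes e)
bond 0 →J1  (J2 needs exactly one f-in)
bond 3 →I1  (I1 integral (f out))
bond 2 →J1  (1-jn J1 has f-setter on 3)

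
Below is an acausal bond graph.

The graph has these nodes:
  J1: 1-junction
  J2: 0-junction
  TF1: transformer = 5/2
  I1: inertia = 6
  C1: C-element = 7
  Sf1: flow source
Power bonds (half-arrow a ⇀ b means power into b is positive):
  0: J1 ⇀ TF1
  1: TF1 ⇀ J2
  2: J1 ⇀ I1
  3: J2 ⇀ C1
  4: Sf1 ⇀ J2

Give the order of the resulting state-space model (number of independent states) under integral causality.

b4 stroke at Sf1  (Sf1 (Sf) sets flow on bond)
b2 stroke at I1  (I1: I, integral causality)
b0 stroke at J1  (J1 flow already set via bond 2)
b1 stroke at TF1  (TF1 one-in-one-out from 0)
b3 stroke at J2  (only one effort-in slot at J2)

2  (C1, I1 all integral)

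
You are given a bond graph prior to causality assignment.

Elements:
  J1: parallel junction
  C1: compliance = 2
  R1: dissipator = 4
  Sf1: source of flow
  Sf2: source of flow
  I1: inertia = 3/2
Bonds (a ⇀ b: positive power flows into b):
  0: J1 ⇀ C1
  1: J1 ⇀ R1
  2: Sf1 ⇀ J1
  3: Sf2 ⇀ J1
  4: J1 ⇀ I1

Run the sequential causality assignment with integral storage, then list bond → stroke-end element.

#0 stroke at J1
#1 stroke at R1
#2 stroke at Sf1
#3 stroke at Sf2
#4 stroke at I1

β2 stroke→Sf1  (source Sf1 imposes f)
β3 stroke→Sf2  (Sf2: flow source, stroke at near end)
β0 stroke→J1  (C1 outputs effort q/C1)
β1 stroke→R1  (common-e at J1 fixed by 0)
β4 stroke→I1  (common-e at J1 fixed by 0)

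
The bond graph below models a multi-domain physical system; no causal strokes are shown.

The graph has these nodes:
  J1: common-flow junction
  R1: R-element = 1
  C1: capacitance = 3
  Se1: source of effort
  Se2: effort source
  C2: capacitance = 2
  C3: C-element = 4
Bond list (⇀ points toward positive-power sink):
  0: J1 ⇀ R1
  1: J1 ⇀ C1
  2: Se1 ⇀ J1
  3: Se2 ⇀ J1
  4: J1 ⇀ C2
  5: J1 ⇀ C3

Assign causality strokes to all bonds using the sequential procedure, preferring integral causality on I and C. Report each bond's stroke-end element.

#2 stroke→J1  (Se1: effort source, stroke at far end)
#3 stroke→J1  (Se2 (Se) sets effort on bond)
#1 stroke→J1  (C1 integral (e out))
#4 stroke→J1  (C2 integral (e out))
#5 stroke→J1  (C3: C, integral causality)
#0 stroke→R1  (J1 needs exactly one f-in)

β0 →R1
β1 →J1
β2 →J1
β3 →J1
β4 →J1
β5 →J1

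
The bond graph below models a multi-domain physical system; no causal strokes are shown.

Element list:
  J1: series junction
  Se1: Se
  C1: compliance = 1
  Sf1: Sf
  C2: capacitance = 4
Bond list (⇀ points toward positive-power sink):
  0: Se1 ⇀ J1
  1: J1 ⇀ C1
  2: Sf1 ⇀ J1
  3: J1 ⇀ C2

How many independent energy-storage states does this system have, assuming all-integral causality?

2  (C1, C2 all integral)

β0 stroke→J1  (source Se1 imposes e)
β2 stroke→Sf1  (Sf1 (Sf) sets flow on bond)
β1 stroke→J1  (J1: bond 2 brought flow, rest push out)
β3 stroke→J1  (J1 flow already set via bond 2)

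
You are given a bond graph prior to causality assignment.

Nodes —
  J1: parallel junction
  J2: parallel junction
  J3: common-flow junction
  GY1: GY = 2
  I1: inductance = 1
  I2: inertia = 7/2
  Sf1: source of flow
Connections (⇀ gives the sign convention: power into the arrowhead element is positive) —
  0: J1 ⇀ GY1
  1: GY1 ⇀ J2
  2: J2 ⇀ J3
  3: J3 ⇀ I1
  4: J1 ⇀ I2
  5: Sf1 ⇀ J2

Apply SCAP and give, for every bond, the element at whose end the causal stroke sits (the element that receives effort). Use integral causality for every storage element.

β5 stroke→Sf1  (Sf1 fixes flow; stroke at Sf1)
β3 stroke→I1  (I1 integral (f out))
β2 stroke→J3  (1-jn J3 has f-setter on 3)
β1 stroke→J2  (only one effort-in slot at J2)
β0 stroke→J1  (through GY1, causality inverts; strokes same side of GY1)
β4 stroke→I2  (J1: bond 0 brought effort, rest push out)

#0 →J1
#1 →J2
#2 →J3
#3 →I1
#4 →I2
#5 →Sf1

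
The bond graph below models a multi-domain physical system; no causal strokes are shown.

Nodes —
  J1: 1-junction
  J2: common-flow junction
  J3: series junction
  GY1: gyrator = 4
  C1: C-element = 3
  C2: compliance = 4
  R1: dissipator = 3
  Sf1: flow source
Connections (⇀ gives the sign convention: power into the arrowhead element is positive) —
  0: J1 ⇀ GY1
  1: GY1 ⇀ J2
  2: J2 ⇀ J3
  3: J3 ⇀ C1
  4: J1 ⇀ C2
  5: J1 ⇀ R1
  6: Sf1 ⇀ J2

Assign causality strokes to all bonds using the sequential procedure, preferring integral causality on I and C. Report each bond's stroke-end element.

b6 |Sf1  (source Sf1 imposes f)
b1 |J2  (common-f at J2 fixed by 6)
b2 |J2  (J2: bond 6 brought flow, rest push out)
b3 |J3  (J3: bond 2 brought flow, rest push out)
b0 |J1  (GY1: gyrator matches bond 1)
b4 |J1  (C2: C, integral causality)
b5 |R1  (only one flow-in slot at J1)

b0 stroke at J1
b1 stroke at J2
b2 stroke at J2
b3 stroke at J3
b4 stroke at J1
b5 stroke at R1
b6 stroke at Sf1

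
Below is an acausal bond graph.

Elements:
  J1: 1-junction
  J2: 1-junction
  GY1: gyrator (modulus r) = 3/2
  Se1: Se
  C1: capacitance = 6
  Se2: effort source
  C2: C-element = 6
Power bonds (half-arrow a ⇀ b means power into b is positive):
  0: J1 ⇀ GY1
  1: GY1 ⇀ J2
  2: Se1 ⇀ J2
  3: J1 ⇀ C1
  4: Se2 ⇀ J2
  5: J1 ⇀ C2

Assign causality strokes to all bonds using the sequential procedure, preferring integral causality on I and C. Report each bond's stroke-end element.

bond 2 stroke at J2  (Se1 fixes effort; stroke away)
bond 4 stroke at J2  (Se2 (Se) sets effort on bond)
bond 1 stroke at GY1  (closing 1-jn rule on J2)
bond 0 stroke at GY1  (GY GY1: same side as bond 1)
bond 3 stroke at J1  (J1 flow already set via bond 0)
bond 5 stroke at J1  (common-f at J1 fixed by 0)

bond 0 stroke→GY1
bond 1 stroke→GY1
bond 2 stroke→J2
bond 3 stroke→J1
bond 4 stroke→J2
bond 5 stroke→J1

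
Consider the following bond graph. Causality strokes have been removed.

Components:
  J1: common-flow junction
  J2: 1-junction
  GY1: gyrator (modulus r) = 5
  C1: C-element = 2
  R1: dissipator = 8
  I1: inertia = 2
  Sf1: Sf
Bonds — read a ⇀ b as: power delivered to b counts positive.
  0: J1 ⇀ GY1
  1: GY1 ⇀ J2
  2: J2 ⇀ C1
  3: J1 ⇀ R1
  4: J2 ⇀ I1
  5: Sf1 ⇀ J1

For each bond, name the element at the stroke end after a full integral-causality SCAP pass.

b0 stroke→J1
b1 stroke→J2
b2 stroke→J2
b3 stroke→J1
b4 stroke→I1
b5 stroke→Sf1

bond 5 stroke→Sf1  (Sf1 (Sf) sets flow on bond)
bond 0 stroke→J1  (J1 flow already set via bond 5)
bond 3 stroke→J1  (J1: bond 5 brought flow, rest push out)
bond 1 stroke→J2  (GY1: gyrator matches bond 0)
bond 2 stroke→J2  (prefer integral on C1)
bond 4 stroke→I1  (J2 needs exactly one f-in)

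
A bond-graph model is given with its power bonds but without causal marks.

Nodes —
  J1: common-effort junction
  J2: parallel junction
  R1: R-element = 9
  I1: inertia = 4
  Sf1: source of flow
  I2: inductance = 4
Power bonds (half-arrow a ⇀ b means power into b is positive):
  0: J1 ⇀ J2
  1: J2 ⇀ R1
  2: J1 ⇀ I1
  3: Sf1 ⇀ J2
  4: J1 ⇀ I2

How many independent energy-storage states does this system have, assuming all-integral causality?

2  (I1, I2 all integral)

bond 3 →Sf1  (source Sf1 imposes f)
bond 2 →I1  (I1: I, integral causality)
bond 4 →I2  (I2: I, integral causality)
bond 0 →J1  (only one effort-in slot at J1)
bond 1 →J2  (J2: last free bond brings effort in)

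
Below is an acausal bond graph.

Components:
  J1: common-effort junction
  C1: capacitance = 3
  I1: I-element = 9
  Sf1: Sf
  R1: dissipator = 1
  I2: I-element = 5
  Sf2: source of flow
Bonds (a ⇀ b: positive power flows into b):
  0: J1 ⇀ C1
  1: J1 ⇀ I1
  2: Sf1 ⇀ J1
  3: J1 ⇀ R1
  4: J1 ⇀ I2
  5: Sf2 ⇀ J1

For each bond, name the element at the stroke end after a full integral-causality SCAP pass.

bond 2 stroke at Sf1  (Sf1 fixes flow; stroke at Sf1)
bond 5 stroke at Sf2  (Sf2 fixes flow; stroke at Sf2)
bond 0 stroke at J1  (prefer integral on C1)
bond 1 stroke at I1  (common-e at J1 fixed by 0)
bond 3 stroke at R1  (J1 effort already set via bond 0)
bond 4 stroke at I2  (common-e at J1 fixed by 0)

#0 →J1
#1 →I1
#2 →Sf1
#3 →R1
#4 →I2
#5 →Sf2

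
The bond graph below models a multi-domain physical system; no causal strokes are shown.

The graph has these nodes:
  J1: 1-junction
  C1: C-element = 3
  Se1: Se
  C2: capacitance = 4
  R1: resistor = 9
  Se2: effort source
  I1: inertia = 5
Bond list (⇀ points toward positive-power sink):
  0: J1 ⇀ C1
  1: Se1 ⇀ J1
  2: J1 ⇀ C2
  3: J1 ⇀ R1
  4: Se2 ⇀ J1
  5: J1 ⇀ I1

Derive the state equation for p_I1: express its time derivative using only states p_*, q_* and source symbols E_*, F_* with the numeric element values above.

dp_I1/dt = E_Se1 + E_Se2 - 9*p_I1/5 - q_C1/3 - q_C2/4

bond 1 |J1  (Se1 (Se) sets effort on bond)
bond 4 |J1  (Se2 fixes effort; stroke away)
bond 0 |J1  (C1 outputs effort q/C1)
bond 2 |J1  (C2 integral (e out))
bond 5 |I1  (I1 outputs flow p/I1)
bond 3 |J1  (J1: bond 5 brought flow, rest push out)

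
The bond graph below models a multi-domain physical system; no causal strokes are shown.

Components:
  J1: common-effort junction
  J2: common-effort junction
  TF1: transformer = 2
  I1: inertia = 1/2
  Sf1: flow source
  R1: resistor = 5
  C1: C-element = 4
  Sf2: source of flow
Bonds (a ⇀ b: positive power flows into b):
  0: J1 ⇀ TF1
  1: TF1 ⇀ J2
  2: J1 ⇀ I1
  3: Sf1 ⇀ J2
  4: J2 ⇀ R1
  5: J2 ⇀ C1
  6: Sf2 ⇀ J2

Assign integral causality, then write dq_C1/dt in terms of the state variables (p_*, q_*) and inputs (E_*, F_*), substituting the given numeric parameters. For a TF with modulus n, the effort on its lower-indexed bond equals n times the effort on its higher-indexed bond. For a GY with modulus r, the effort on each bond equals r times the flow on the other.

bond 3 stroke at Sf1  (Sf1: flow source, stroke at near end)
bond 6 stroke at Sf2  (Sf2 (Sf) sets flow on bond)
bond 2 stroke at I1  (prefer integral on I1)
bond 0 stroke at J1  (closing 0-jn rule on J1)
bond 1 stroke at TF1  (TF1: transformer flips bond 0)
bond 5 stroke at J2  (C1 outputs effort q/C1)
bond 4 stroke at R1  (J2: bond 5 brought effort, rest push out)

dq_C1/dt = F_Sf1 + F_Sf2 - 4*p_I1 - q_C1/20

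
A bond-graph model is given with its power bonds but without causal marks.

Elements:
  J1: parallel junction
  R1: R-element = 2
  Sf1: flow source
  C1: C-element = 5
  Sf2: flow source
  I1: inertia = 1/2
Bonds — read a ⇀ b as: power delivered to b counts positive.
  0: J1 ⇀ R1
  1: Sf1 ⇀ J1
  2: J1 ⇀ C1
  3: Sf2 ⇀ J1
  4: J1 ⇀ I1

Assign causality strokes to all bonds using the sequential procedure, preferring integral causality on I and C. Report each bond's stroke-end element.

b1 stroke→Sf1  (Sf1 fixes flow; stroke at Sf1)
b3 stroke→Sf2  (Sf2 (Sf) sets flow on bond)
b2 stroke→J1  (C1: C, integral causality)
b0 stroke→R1  (0-jn J1 has e-setter on 2)
b4 stroke→I1  (J1 effort already set via bond 2)

#0 stroke→R1
#1 stroke→Sf1
#2 stroke→J1
#3 stroke→Sf2
#4 stroke→I1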